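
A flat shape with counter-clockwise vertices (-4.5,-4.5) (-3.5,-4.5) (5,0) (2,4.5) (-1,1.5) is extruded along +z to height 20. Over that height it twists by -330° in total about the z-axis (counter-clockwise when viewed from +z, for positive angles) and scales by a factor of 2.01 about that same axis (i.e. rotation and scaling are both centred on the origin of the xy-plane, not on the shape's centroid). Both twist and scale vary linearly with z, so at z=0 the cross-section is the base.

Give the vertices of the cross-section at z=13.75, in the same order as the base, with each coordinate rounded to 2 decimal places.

t = z/height = 13.75/20 = 0.6875
s = 1 + (scale-1)·z/height = 1 + (2.01-1)·13.75/20 = 1.694375
θ = twist·z/height = -330°·13.75/20 = -226.8750° = -3.959716 rad
cos θ = -0.683592, sin θ = 0.729864 (intermediates below are computed at full precision and shown rounded to 5 d.p.)
v1: (-4.5,-4.5) → rotate → (6.36055,-0.20822) → ×s → (10.77716,-0.35281) → (10.78,-0.35)
v2: (-3.5,-4.5) → rotate → (5.67696,0.52164) → ×s → (9.61890,0.88386) → (9.62,0.88)
v3: (5,0) → rotate → (-3.41796,3.64932) → ×s → (-5.79131,6.18332) → (-5.79,6.18)
v4: (2,4.5) → rotate → (-4.65157,-1.61644) → ×s → (-7.88151,-2.73885) → (-7.88,-2.74)
v5: (-1,1.5) → rotate → (-0.41120,-1.75525) → ×s → (-0.69673,-2.97406) → (-0.70,-2.97)

Cross-section at z=13.75: (10.78,-0.35) (9.62,0.88) (-5.79,6.18) (-7.88,-2.74) (-0.70,-2.97)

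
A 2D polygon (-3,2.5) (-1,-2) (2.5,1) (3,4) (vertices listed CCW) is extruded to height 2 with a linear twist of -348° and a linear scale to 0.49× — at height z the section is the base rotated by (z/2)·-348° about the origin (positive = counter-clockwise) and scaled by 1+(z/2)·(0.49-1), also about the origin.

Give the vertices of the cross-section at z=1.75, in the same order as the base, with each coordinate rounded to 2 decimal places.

t = z/height = 1.75/2 = 0.875
s = 1 + (scale-1)·z/height = 1 + (0.49-1)·1.75/2 = 0.553750
θ = twist·z/height = -348°·1.75/2 = -304.5000° = -5.314528 rad
cos θ = 0.566406, sin θ = 0.824126 (intermediates below are computed at full precision and shown rounded to 5 d.p.)
v1: (-3,2.5) → rotate → (-3.75953,-1.05636) → ×s → (-2.08184,-0.58496) → (-2.08,-0.58)
v2: (-1,-2) → rotate → (1.08185,-1.95694) → ×s → (0.59907,-1.08365) → (0.60,-1.08)
v3: (2.5,1) → rotate → (0.59189,2.62672) → ×s → (0.32776,1.45455) → (0.33,1.45)
v4: (3,4) → rotate → (-1.59729,4.73800) → ×s → (-0.88450,2.62367) → (-0.88,2.62)

Cross-section at z=1.75: (-2.08,-0.58) (0.60,-1.08) (0.33,1.45) (-0.88,2.62)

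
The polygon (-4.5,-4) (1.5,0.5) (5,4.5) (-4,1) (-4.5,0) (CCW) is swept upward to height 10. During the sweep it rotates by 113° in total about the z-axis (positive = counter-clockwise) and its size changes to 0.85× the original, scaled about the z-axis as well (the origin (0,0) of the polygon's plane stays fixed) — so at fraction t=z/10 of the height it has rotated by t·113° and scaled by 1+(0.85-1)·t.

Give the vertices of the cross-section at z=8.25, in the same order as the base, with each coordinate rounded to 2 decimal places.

t = z/height = 8.25/10 = 0.825
s = 1 + (scale-1)·z/height = 1 + (0.85-1)·8.25/10 = 0.876250
θ = twist·z/height = 113°·8.25/10 = 93.2250° = 1.627083 rad
cos θ = -0.056257, sin θ = 0.998416 (intermediates below are computed at full precision and shown rounded to 5 d.p.)
v1: (-4.5,-4) → rotate → (4.24682,-4.26784) → ×s → (3.72128,-3.73970) → (3.72,-3.74)
v2: (1.5,0.5) → rotate → (-0.58359,1.46950) → ×s → (-0.51137,1.28765) → (-0.51,1.29)
v3: (5,4.5) → rotate → (-4.77416,4.73892) → ×s → (-4.18336,4.15248) → (-4.18,4.15)
v4: (-4,1) → rotate → (-0.77339,-4.04992) → ×s → (-0.67768,-3.54874) → (-0.68,-3.55)
v5: (-4.5,0) → rotate → (0.25316,-4.49287) → ×s → (0.22183,-3.93688) → (0.22,-3.94)

Cross-section at z=8.25: (3.72,-3.74) (-0.51,1.29) (-4.18,4.15) (-0.68,-3.55) (0.22,-3.94)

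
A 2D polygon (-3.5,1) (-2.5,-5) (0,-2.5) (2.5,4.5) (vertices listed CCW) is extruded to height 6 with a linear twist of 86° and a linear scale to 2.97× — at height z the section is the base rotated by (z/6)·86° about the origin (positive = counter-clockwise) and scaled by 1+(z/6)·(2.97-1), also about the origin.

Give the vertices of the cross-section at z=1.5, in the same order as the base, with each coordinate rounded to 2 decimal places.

t = z/height = 1.5/6 = 0.25
s = 1 + (scale-1)·z/height = 1 + (2.97-1)·1.5/6 = 1.492500
θ = twist·z/height = 86°·1.5/6 = 21.5000° = 0.375246 rad
cos θ = 0.930418, sin θ = 0.366501 (intermediates below are computed at full precision and shown rounded to 5 d.p.)
v1: (-3.5,1) → rotate → (-3.62296,-0.35234) → ×s → (-5.40727,-0.52586) → (-5.41,-0.53)
v2: (-2.5,-5) → rotate → (-0.49354,-5.56834) → ×s → (-0.73661,-8.31075) → (-0.74,-8.31)
v3: (0,-2.5) → rotate → (0.91625,-2.32604) → ×s → (1.36751,-3.47162) → (1.37,-3.47)
v4: (2.5,4.5) → rotate → (0.67679,5.10313) → ×s → (1.01011,7.61642) → (1.01,7.62)

Cross-section at z=1.5: (-5.41,-0.53) (-0.74,-8.31) (1.37,-3.47) (1.01,7.62)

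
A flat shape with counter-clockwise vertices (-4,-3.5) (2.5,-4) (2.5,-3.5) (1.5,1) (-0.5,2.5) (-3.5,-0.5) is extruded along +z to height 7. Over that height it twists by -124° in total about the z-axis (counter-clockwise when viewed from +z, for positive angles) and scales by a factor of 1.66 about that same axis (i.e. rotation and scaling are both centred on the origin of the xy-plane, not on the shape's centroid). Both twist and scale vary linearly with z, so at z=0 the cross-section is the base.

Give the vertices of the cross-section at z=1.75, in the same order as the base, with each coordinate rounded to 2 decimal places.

Cross-section at z=1.75: (-6.09,-1.10) (0.10,-5.49) (0.40,-5.00) (2.10,0.10) (1.00,2.80) (-3.80,1.60)

t = z/height = 1.75/7 = 0.25
s = 1 + (scale-1)·z/height = 1 + (1.66-1)·1.75/7 = 1.165000
θ = twist·z/height = -124°·1.75/7 = -31.0000° = -0.541052 rad
cos θ = 0.857167, sin θ = -0.515038 (intermediates below are computed at full precision and shown rounded to 5 d.p.)
v1: (-4,-3.5) → rotate → (-5.23130,-0.93993) → ×s → (-6.09447,-1.09502) → (-6.09,-1.10)
v2: (2.5,-4) → rotate → (0.08277,-4.71626) → ×s → (0.09642,-5.49445) → (0.10,-5.49)
v3: (2.5,-3.5) → rotate → (0.34028,-4.28768) → ×s → (0.39643,-4.99515) → (0.40,-5.00)
v4: (1.5,1) → rotate → (1.80079,0.08461) → ×s → (2.09792,0.09857) → (2.10,0.10)
v5: (-0.5,2.5) → rotate → (0.85901,2.40044) → ×s → (1.00075,2.79651) → (1.00,2.80)
v6: (-3.5,-0.5) → rotate → (-3.25760,1.37405) → ×s → (-3.79511,1.60077) → (-3.80,1.60)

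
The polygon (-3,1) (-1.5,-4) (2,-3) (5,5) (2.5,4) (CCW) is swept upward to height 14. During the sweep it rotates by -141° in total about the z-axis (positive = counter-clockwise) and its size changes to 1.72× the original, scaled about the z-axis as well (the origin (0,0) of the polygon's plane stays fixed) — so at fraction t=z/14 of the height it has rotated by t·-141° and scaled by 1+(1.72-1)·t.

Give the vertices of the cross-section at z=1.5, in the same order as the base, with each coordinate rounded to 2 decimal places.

Cross-section at z=1.5: (-2.84,1.88) (-2.68,-3.74) (1.24,-3.68) (6.60,3.80) (3.72,3.46)

t = z/height = 1.5/14 = 0.107143
s = 1 + (scale-1)·z/height = 1 + (1.72-1)·1.5/14 = 1.077143
θ = twist·z/height = -141°·1.5/14 = -15.1071° = -0.263669 rad
cos θ = 0.965440, sin θ = -0.260625 (intermediates below are computed at full precision and shown rounded to 5 d.p.)
v1: (-3,1) → rotate → (-2.63570,1.74731) → ×s → (-2.83902,1.88211) → (-2.84,1.88)
v2: (-1.5,-4) → rotate → (-2.49066,-3.47082) → ×s → (-2.68280,-3.73857) → (-2.68,-3.74)
v3: (2,-3) → rotate → (1.14901,-3.41757) → ×s → (1.23764,-3.68121) → (1.24,-3.68)
v4: (5,5) → rotate → (6.13033,3.52408) → ×s → (6.60324,3.79593) → (6.60,3.80)
v5: (2.5,4) → rotate → (3.45610,3.21020) → ×s → (3.72271,3.45784) → (3.72,3.46)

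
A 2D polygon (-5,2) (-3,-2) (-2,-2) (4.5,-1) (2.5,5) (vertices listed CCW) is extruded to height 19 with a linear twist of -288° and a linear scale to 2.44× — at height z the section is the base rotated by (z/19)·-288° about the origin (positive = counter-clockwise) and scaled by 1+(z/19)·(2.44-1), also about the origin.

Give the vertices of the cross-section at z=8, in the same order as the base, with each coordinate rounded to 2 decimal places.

Cross-section at z=8: (6.91,5.20) (-0.25,5.79) (-1.08,4.41) (-5.12,-5.35) (4.78,-7.60)

t = z/height = 8/19 = 0.421053
s = 1 + (scale-1)·z/height = 1 + (2.44-1)·8/19 = 1.606316
θ = twist·z/height = -288°·8/19 = -121.2632° = -2.116441 rad
cos θ = -0.518970, sin θ = -0.854793 (intermediates below are computed at full precision and shown rounded to 5 d.p.)
v1: (-5,2) → rotate → (4.30443,3.23602) → ×s → (6.91428,5.19808) → (6.91,5.20)
v2: (-3,-2) → rotate → (-0.15268,3.60232) → ×s → (-0.24525,5.78646) → (-0.25,5.79)
v3: (-2,-2) → rotate → (-0.67165,2.74752) → ×s → (-1.07888,4.41339) → (-1.08,4.41)
v4: (4.5,-1) → rotate → (-3.19016,-3.32760) → ×s → (-5.12440,-5.34517) → (-5.12,-5.35)
v5: (2.5,5) → rotate → (2.97654,-4.73183) → ×s → (4.78126,-7.60081) → (4.78,-7.60)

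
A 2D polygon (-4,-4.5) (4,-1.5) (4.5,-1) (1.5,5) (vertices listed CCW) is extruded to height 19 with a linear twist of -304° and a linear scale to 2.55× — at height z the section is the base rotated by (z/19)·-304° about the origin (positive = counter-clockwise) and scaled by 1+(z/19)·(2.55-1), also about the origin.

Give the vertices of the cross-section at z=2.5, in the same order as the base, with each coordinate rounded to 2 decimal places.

Cross-section at z=2.5: (-7.17,-1.05) (2.53,-4.48) (3.38,-4.40) (5.25,3.45)

t = z/height = 2.5/19 = 0.131579
s = 1 + (scale-1)·z/height = 1 + (2.55-1)·2.5/19 = 1.203947
θ = twist·z/height = -304°·2.5/19 = -40.0000° = -0.698132 rad
cos θ = 0.766044, sin θ = -0.642788 (intermediates below are computed at full precision and shown rounded to 5 d.p.)
v1: (-4,-4.5) → rotate → (-5.95672,-0.87605) → ×s → (-7.17158,-1.05472) → (-7.17,-1.05)
v2: (4,-1.5) → rotate → (2.10000,-3.72022) → ×s → (2.52829,-4.47895) → (2.53,-4.48)
v3: (4.5,-1) → rotate → (2.80441,-3.65859) → ×s → (3.37636,-4.40475) → (3.38,-4.40)
v4: (1.5,5) → rotate → (4.36300,2.86604) → ×s → (5.25283,3.45056) → (5.25,3.45)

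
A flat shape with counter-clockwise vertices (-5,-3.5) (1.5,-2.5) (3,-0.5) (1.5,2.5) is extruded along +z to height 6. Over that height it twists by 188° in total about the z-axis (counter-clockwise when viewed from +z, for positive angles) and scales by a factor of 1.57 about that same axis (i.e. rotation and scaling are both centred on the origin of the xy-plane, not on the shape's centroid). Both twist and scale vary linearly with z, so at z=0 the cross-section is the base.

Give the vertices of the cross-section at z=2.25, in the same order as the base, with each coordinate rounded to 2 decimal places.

t = z/height = 2.25/6 = 0.375
s = 1 + (scale-1)·z/height = 1 + (1.57-1)·2.25/6 = 1.213750
θ = twist·z/height = 188°·2.25/6 = 70.5000° = 1.230457 rad
cos θ = 0.333807, sin θ = 0.942641 (intermediates below are computed at full precision and shown rounded to 5 d.p.)
v1: (-5,-3.5) → rotate → (1.63021,-5.88153) → ×s → (1.97867,-7.13871) → (1.98,-7.14)
v2: (1.5,-2.5) → rotate → (2.85731,0.57945) → ×s → (3.46806,0.70330) → (3.47,0.70)
v3: (3,-0.5) → rotate → (1.47274,2.66102) → ×s → (1.78754,3.22981) → (1.79,3.23)
v4: (1.5,2.5) → rotate → (-1.85589,2.24848) → ×s → (-2.25259,2.72909) → (-2.25,2.73)

Cross-section at z=2.25: (1.98,-7.14) (3.47,0.70) (1.79,3.23) (-2.25,2.73)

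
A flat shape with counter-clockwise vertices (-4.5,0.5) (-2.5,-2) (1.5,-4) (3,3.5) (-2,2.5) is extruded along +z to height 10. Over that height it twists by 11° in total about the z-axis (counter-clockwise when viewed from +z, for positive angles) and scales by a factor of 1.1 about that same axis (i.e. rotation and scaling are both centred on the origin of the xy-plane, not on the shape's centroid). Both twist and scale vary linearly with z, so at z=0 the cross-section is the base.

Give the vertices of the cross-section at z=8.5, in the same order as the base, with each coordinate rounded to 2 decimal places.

Cross-section at z=8.5: (-4.91,-0.26) (-2.32,-2.58) (2.31,-4.02) (2.59,4.28) (-2.58,2.32)

t = z/height = 8.5/10 = 0.85
s = 1 + (scale-1)·z/height = 1 + (1.1-1)·8.5/10 = 1.085000
θ = twist·z/height = 11°·8.5/10 = 9.3500° = 0.163188 rad
cos θ = 0.986714, sin θ = 0.162465 (intermediates below are computed at full precision and shown rounded to 5 d.p.)
v1: (-4.5,0.5) → rotate → (-4.52145,-0.23774) → ×s → (-4.90577,-0.25794) → (-4.91,-0.26)
v2: (-2.5,-2) → rotate → (-2.14186,-2.37959) → ×s → (-2.32391,-2.58186) → (-2.32,-2.58)
v3: (1.5,-4) → rotate → (2.12993,-3.70316) → ×s → (2.31098,-4.01793) → (2.31,-4.02)
v4: (3,3.5) → rotate → (2.39152,3.94089) → ×s → (2.59479,4.27587) → (2.59,4.28)
v5: (-2,2.5) → rotate → (-2.37959,2.14186) → ×s → (-2.58186,2.32391) → (-2.58,2.32)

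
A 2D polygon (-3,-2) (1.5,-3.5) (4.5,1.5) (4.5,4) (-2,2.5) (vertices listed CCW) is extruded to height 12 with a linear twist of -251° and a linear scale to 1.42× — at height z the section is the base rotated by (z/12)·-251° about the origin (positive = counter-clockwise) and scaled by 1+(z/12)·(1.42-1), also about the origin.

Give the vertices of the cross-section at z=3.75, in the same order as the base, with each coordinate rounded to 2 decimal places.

t = z/height = 3.75/12 = 0.3125
s = 1 + (scale-1)·z/height = 1 + (1.42-1)·3.75/12 = 1.131250
θ = twist·z/height = -251°·3.75/12 = -78.4375° = -1.368993 rad
cos θ = 0.200437, sin θ = -0.979707 (intermediates below are computed at full precision and shown rounded to 5 d.p.)
v1: (-3,-2) → rotate → (-2.56072,2.53825) → ×s → (-2.89682,2.87139) → (-2.90,2.87)
v2: (1.5,-3.5) → rotate → (-3.12832,-2.17109) → ×s → (-3.53891,-2.45604) → (-3.54,-2.46)
v3: (4.5,1.5) → rotate → (2.37153,-4.10802) → ×s → (2.68279,-4.64720) → (2.68,-4.65)
v4: (4.5,4) → rotate → (4.82079,-3.60693) → ×s → (5.45352,-4.08034) → (5.45,-4.08)
v5: (-2,2.5) → rotate → (2.04839,2.46051) → ×s → (2.31724,2.78345) → (2.32,2.78)

Cross-section at z=3.75: (-2.90,2.87) (-3.54,-2.46) (2.68,-4.65) (5.45,-4.08) (2.32,2.78)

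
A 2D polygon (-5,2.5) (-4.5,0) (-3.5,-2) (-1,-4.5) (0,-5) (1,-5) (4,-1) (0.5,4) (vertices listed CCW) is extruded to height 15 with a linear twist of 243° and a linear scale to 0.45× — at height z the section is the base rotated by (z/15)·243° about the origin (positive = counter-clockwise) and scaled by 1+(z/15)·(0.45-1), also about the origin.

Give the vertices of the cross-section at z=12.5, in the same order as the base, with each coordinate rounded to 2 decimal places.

t = z/height = 12.5/15 = 0.833333
s = 1 + (scale-1)·z/height = 1 + (0.45-1)·12.5/15 = 0.541667
θ = twist·z/height = 243°·12.5/15 = 202.5000° = 3.534292 rad
cos θ = -0.923880, sin θ = -0.382683 (intermediates below are computed at full precision and shown rounded to 5 d.p.)
v1: (-5,2.5) → rotate → (5.57611,-0.39628) → ×s → (3.02039,-0.21465) → (3.02,-0.21)
v2: (-4.5,0) → rotate → (4.15746,1.72208) → ×s → (2.25196,0.93279) → (2.25,0.93)
v3: (-3.5,-2) → rotate → (2.46821,3.18715) → ×s → (1.33695,1.72637) → (1.34,1.73)
v4: (-1,-4.5) → rotate → (-0.79820,4.54014) → ×s → (-0.43236,2.45924) → (-0.43,2.46)
v5: (0,-5) → rotate → (-1.91342,4.61940) → ×s → (-1.03643,2.50217) → (-1.04,2.50)
v6: (1,-5) → rotate → (-2.83730,4.23671) → ×s → (-1.53687,2.29489) → (-1.54,2.29)
v7: (4,-1) → rotate → (-4.07820,-0.60685) → ×s → (-2.20903,-0.32871) → (-2.21,-0.33)
v8: (0.5,4) → rotate → (1.06879,-3.88686) → ×s → (0.57893,-2.10538) → (0.58,-2.11)

Cross-section at z=12.5: (3.02,-0.21) (2.25,0.93) (1.34,1.73) (-0.43,2.46) (-1.04,2.50) (-1.54,2.29) (-2.21,-0.33) (0.58,-2.11)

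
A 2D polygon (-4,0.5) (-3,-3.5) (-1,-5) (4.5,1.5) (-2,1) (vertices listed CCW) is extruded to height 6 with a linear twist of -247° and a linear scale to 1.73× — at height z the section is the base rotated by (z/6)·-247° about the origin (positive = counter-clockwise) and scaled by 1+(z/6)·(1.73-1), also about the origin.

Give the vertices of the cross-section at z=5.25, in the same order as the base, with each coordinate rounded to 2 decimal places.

t = z/height = 5.25/6 = 0.875
s = 1 + (scale-1)·z/height = 1 + (1.73-1)·5.25/6 = 1.638750
θ = twist·z/height = -247°·5.25/6 = -216.1250° = -3.772093 rad
cos θ = -0.807733, sin θ = 0.589549 (intermediates below are computed at full precision and shown rounded to 5 d.p.)
v1: (-4,0.5) → rotate → (2.93616,-2.76206) → ×s → (4.81163,-4.52633) → (4.81,-4.53)
v2: (-3,-3.5) → rotate → (4.48662,1.05842) → ×s → (7.35245,1.73448) → (7.35,1.73)
v3: (-1,-5) → rotate → (3.75548,3.44911) → ×s → (6.15429,5.65224) → (6.15,5.65)
v4: (4.5,1.5) → rotate → (-4.51912,1.44137) → ×s → (-7.40571,2.36205) → (-7.41,2.36)
v5: (-2,1) → rotate → (1.02592,-1.98683) → ×s → (1.68122,-3.25592) → (1.68,-3.26)

Cross-section at z=5.25: (4.81,-4.53) (7.35,1.73) (6.15,5.65) (-7.41,2.36) (1.68,-3.26)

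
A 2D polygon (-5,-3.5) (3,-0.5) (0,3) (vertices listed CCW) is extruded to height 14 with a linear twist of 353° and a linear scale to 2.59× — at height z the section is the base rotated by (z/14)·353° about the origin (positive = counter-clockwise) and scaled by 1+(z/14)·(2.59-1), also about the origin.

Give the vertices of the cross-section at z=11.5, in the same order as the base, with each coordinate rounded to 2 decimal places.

t = z/height = 11.5/14 = 0.821429
s = 1 + (scale-1)·z/height = 1 + (2.59-1)·11.5/14 = 2.306071
θ = twist·z/height = 353°·11.5/14 = 289.9643° = 5.060831 rad
cos θ = 0.341434, sin θ = -0.939906 (intermediates below are computed at full precision and shown rounded to 5 d.p.)
v1: (-5,-3.5) → rotate → (-4.99684,3.50451) → ×s → (-11.52307,8.08165) → (-11.52,8.08)
v2: (3,-0.5) → rotate → (0.55435,-2.99043) → ×s → (1.27837,-6.89615) → (1.28,-6.90)
v3: (0,3) → rotate → (2.81972,1.02430) → ×s → (6.50247,2.36212) → (6.50,2.36)

Cross-section at z=11.5: (-11.52,8.08) (1.28,-6.90) (6.50,2.36)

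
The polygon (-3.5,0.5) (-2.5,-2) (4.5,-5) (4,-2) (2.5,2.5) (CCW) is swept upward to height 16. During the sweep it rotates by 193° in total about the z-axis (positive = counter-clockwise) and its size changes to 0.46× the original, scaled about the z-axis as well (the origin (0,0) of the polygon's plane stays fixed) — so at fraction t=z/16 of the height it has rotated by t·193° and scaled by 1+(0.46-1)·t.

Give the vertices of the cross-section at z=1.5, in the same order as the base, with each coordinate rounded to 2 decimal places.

Cross-section at z=1.5: (-3.31,-0.58) (-1.67,-2.54) (5.54,-3.19) (4.20,-0.63) (1.52,2.99)

t = z/height = 1.5/16 = 0.09375
s = 1 + (scale-1)·z/height = 1 + (0.46-1)·1.5/16 = 0.949375
θ = twist·z/height = 193°·1.5/16 = 18.0938° = 0.315796 rad
cos θ = 0.950550, sin θ = 0.310573 (intermediates below are computed at full precision and shown rounded to 5 d.p.)
v1: (-3.5,0.5) → rotate → (-3.48221,-0.61173) → ×s → (-3.30592,-0.58076) → (-3.31,-0.58)
v2: (-2.5,-2) → rotate → (-1.75523,-2.67753) → ×s → (-1.66637,-2.54198) → (-1.67,-2.54)
v3: (4.5,-5) → rotate → (5.83034,-3.35517) → ×s → (5.53518,-3.18532) → (5.54,-3.19)
v4: (4,-2) → rotate → (4.42334,-0.65881) → ×s → (4.19941,-0.62546) → (4.20,-0.63)
v5: (2.5,2.5) → rotate → (1.59994,3.15281) → ×s → (1.51895,2.99320) → (1.52,2.99)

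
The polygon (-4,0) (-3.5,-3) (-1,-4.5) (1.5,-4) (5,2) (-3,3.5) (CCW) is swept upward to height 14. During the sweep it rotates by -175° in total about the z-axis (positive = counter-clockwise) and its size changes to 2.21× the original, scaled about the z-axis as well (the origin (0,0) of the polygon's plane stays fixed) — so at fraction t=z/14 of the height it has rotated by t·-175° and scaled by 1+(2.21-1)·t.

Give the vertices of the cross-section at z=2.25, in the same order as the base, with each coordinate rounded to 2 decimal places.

t = z/height = 2.25/14 = 0.160714
s = 1 + (scale-1)·z/height = 1 + (2.21-1)·2.25/14 = 1.194464
θ = twist·z/height = -175°·2.25/14 = -28.1250° = -0.490874 rad
cos θ = 0.881921, sin θ = -0.471397 (intermediates below are computed at full precision and shown rounded to 5 d.p.)
v1: (-4,0) → rotate → (-3.52769,1.88559) → ×s → (-4.21369,2.25227) → (-4.21,2.25)
v2: (-3.5,-3) → rotate → (-4.50091,-0.99588) → ×s → (-5.37618,-1.18954) → (-5.38,-1.19)
v3: (-1,-4.5) → rotate → (-3.00321,-3.49725) → ×s → (-3.58722,-4.17734) → (-3.59,-4.18)
v4: (1.5,-4) → rotate → (-0.56271,-4.23478) → ×s → (-0.67213,-5.05829) → (-0.67,-5.06)
v5: (5,2) → rotate → (5.35240,-0.59314) → ×s → (6.39325,-0.70849) → (6.39,-0.71)
v6: (-3,3.5) → rotate → (-0.99588,4.50091) → ×s → (-1.18954,5.37618) → (-1.19,5.38)

Cross-section at z=2.25: (-4.21,2.25) (-5.38,-1.19) (-3.59,-4.18) (-0.67,-5.06) (6.39,-0.71) (-1.19,5.38)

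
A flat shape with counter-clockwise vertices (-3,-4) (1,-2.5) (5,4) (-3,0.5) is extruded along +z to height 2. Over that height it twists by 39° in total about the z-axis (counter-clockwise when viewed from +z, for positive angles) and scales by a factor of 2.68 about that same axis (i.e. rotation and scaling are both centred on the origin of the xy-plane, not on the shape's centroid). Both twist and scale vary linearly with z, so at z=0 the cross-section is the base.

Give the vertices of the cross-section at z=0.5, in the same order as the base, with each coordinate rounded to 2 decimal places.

t = z/height = 0.5/2 = 0.25
s = 1 + (scale-1)·z/height = 1 + (2.68-1)·0.5/2 = 1.420000
θ = twist·z/height = 39°·0.5/2 = 9.7500° = 0.170170 rad
cos θ = 0.985556, sin θ = 0.169350 (intermediates below are computed at full precision and shown rounded to 5 d.p.)
v1: (-3,-4) → rotate → (-2.27927,-4.45027) → ×s → (-3.23656,-6.31939) → (-3.24,-6.32)
v2: (1,-2.5) → rotate → (1.40893,-2.29454) → ×s → (2.00068,-3.25825) → (2.00,-3.26)
v3: (5,4) → rotate → (4.25038,4.78897) → ×s → (6.03554,6.80034) → (6.04,6.80)
v4: (-3,0.5) → rotate → (-3.04134,-0.01527) → ×s → (-4.31871,-0.02168) → (-4.32,-0.02)

Cross-section at z=0.5: (-3.24,-6.32) (2.00,-3.26) (6.04,6.80) (-4.32,-0.02)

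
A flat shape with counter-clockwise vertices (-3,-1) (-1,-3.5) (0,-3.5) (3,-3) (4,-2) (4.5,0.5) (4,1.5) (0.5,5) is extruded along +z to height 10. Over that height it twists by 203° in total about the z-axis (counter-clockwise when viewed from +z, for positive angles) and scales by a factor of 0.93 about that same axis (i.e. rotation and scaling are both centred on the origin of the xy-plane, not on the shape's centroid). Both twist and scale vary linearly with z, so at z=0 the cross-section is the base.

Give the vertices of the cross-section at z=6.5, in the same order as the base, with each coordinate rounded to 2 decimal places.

Cross-section at z=6.5: (2.62,-1.49) (3.12,1.52) (2.48,2.23) (0.22,4.04) (-1.13,4.12) (-3.23,2.88) (-3.62,1.88) (-3.87,-2.84)

t = z/height = 6.5/10 = 0.65
s = 1 + (scale-1)·z/height = 1 + (0.93-1)·6.5/10 = 0.954500
θ = twist·z/height = 203°·6.5/10 = 131.9500° = 2.302962 rad
cos θ = -0.668482, sin θ = 0.743728 (intermediates below are computed at full precision and shown rounded to 5 d.p.)
v1: (-3,-1) → rotate → (2.74917,-1.56270) → ×s → (2.62409,-1.49160) → (2.62,-1.49)
v2: (-1,-3.5) → rotate → (3.27153,1.59596) → ×s → (3.12268,1.52334) → (3.12,1.52)
v3: (0,-3.5) → rotate → (2.60305,2.33969) → ×s → (2.48461,2.23323) → (2.48,2.23)
v4: (3,-3) → rotate → (0.22574,4.23663) → ×s → (0.21547,4.04386) → (0.22,4.04)
v5: (4,-2) → rotate → (-1.18647,4.31188) → ×s → (-1.13249,4.11569) → (-1.13,4.12)
v6: (4.5,0.5) → rotate → (-3.38003,3.01254) → ×s → (-3.22624,2.87547) → (-3.23,2.88)
v7: (4,1.5) → rotate → (-3.78952,1.97219) → ×s → (-3.61710,1.88246) → (-3.62,1.88)
v8: (0.5,5) → rotate → (-4.05288,-2.97054) → ×s → (-3.86848,-2.83539) → (-3.87,-2.84)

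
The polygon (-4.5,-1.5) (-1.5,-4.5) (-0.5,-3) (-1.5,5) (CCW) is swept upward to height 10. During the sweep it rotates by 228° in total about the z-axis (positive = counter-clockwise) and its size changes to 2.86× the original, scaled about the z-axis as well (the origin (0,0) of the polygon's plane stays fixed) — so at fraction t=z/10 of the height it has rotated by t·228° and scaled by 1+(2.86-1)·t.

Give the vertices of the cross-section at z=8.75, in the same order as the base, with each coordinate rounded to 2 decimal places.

Cross-section at z=8.75: (9.83,7.66) (-0.23,12.46) (-1.39,7.87) (8.10,-11.07)

t = z/height = 8.75/10 = 0.875
s = 1 + (scale-1)·z/height = 1 + (2.86-1)·8.75/10 = 2.627500
θ = twist·z/height = 228°·8.75/10 = 199.5000° = 3.481932 rad
cos θ = -0.942641, sin θ = -0.333807 (intermediates below are computed at full precision and shown rounded to 5 d.p.)
v1: (-4.5,-1.5) → rotate → (3.74118,2.91609) → ×s → (9.82994,7.66203) → (9.83,7.66)
v2: (-1.5,-4.5) → rotate → (-0.08817,4.74260) → ×s → (-0.23166,12.46117) → (-0.23,12.46)
v3: (-0.5,-3) → rotate → (-0.53010,2.99483) → ×s → (-1.39284,7.86891) → (-1.39,7.87)
v4: (-1.5,5) → rotate → (3.08300,-4.21250) → ×s → (8.10057,-11.06834) → (8.10,-11.07)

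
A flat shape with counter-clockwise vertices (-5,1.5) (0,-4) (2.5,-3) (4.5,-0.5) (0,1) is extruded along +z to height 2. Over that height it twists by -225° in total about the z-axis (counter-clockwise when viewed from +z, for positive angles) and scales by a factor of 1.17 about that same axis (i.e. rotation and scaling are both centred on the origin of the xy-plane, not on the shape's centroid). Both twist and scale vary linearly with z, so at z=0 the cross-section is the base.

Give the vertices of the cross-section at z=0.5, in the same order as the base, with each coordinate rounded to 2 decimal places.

t = z/height = 0.5/2 = 0.25
s = 1 + (scale-1)·z/height = 1 + (1.17-1)·0.5/2 = 1.042500
θ = twist·z/height = -225°·0.5/2 = -56.2500° = -0.981748 rad
cos θ = 0.555570, sin θ = -0.831470 (intermediates below are computed at full precision and shown rounded to 5 d.p.)
v1: (-5,1.5) → rotate → (-1.53065,4.99070) → ×s → (-1.59570,5.20281) → (-1.60,5.20)
v2: (0,-4) → rotate → (-3.32588,-2.22228) → ×s → (-3.46723,-2.31673) → (-3.47,-2.32)
v3: (2.5,-3) → rotate → (-1.10548,-3.74538) → ×s → (-1.15247,-3.90456) → (-1.15,-3.90)
v4: (4.5,-0.5) → rotate → (2.08433,-4.01940) → ×s → (2.17292,-4.19022) → (2.17,-4.19)
v5: (0,1) → rotate → (0.83147,0.55557) → ×s → (0.86681,0.57918) → (0.87,0.58)

Cross-section at z=0.5: (-1.60,5.20) (-3.47,-2.32) (-1.15,-3.90) (2.17,-4.19) (0.87,0.58)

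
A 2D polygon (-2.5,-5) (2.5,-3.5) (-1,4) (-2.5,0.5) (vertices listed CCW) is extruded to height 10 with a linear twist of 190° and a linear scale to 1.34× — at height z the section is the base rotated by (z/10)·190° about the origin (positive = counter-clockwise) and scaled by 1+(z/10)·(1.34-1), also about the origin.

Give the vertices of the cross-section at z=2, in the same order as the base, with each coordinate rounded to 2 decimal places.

t = z/height = 2/10 = 0.2
s = 1 + (scale-1)·z/height = 1 + (1.34-1)·2/10 = 1.068000
θ = twist·z/height = 190°·2/10 = 38.0000° = 0.663225 rad
cos θ = 0.788011, sin θ = 0.615661 (intermediates below are computed at full precision and shown rounded to 5 d.p.)
v1: (-2.5,-5) → rotate → (1.10828,-5.47921) → ×s → (1.18364,-5.85179) → (1.18,-5.85)
v2: (2.5,-3.5) → rotate → (4.12484,-1.21888) → ×s → (4.40533,-1.30177) → (4.41,-1.30)
v3: (-1,4) → rotate → (-3.25066,2.53638) → ×s → (-3.47170,2.70886) → (-3.47,2.71)
v4: (-2.5,0.5) → rotate → (-2.27786,-1.14515) → ×s → (-2.43275,-1.22302) → (-2.43,-1.22)

Cross-section at z=2: (1.18,-5.85) (4.41,-1.30) (-3.47,2.71) (-2.43,-1.22)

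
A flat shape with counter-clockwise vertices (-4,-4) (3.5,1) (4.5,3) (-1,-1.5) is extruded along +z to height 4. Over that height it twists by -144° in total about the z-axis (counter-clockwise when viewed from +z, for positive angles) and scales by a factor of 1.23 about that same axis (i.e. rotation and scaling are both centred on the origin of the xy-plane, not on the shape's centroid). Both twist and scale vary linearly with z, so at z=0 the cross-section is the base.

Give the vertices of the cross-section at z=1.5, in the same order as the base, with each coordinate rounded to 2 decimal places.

t = z/height = 1.5/4 = 0.375
s = 1 + (scale-1)·z/height = 1 + (1.23-1)·1.5/4 = 1.086250
θ = twist·z/height = -144°·1.5/4 = -54.0000° = -0.942478 rad
cos θ = 0.587785, sin θ = -0.809017 (intermediates below are computed at full precision and shown rounded to 5 d.p.)
v1: (-4,-4) → rotate → (-5.58721,0.88493) → ×s → (-6.06911,0.96125) → (-6.07,0.96)
v2: (3.5,1) → rotate → (2.86627,-2.24377) → ×s → (3.11348,-2.43730) → (3.11,-2.44)
v3: (4.5,3) → rotate → (5.07208,-1.87722) → ×s → (5.50955,-2.03913) → (5.51,-2.04)
v4: (-1,-1.5) → rotate → (-1.80131,-0.07266) → ×s → (-1.95667,-0.07893) → (-1.96,-0.08)

Cross-section at z=1.5: (-6.07,0.96) (3.11,-2.44) (5.51,-2.04) (-1.96,-0.08)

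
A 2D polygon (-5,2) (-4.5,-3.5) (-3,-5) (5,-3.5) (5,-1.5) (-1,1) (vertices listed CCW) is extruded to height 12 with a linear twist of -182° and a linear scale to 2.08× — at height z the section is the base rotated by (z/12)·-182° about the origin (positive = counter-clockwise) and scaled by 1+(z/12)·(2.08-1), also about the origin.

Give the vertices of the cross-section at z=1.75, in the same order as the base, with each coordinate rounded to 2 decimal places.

Cross-section at z=1.75: (-4.14,4.66) (-6.47,-1.30) (-5.69,-3.63) (3.37,-6.21) (4.40,-4.14) (-0.52,1.55)

t = z/height = 1.75/12 = 0.145833
s = 1 + (scale-1)·z/height = 1 + (2.08-1)·1.75/12 = 1.157500
θ = twist·z/height = -182°·1.75/12 = -26.5417° = -0.463239 rad
cos θ = 0.894610, sin θ = -0.446849 (intermediates below are computed at full precision and shown rounded to 5 d.p.)
v1: (-5,2) → rotate → (-3.57935,4.02346) → ×s → (-4.14310,4.65716) → (-4.14,4.66)
v2: (-4.5,-3.5) → rotate → (-5.58971,-1.12032) → ×s → (-6.47009,-1.29677) → (-6.47,-1.30)
v3: (-3,-5) → rotate → (-4.91807,-3.13250) → ×s → (-5.69267,-3.62587) → (-5.69,-3.63)
v4: (5,-3.5) → rotate → (2.90908,-5.36538) → ×s → (3.36726,-6.21042) → (3.37,-6.21)
v5: (5,-1.5) → rotate → (3.80278,-3.57616) → ×s → (4.40171,-4.13940) → (4.40,-4.14)
v6: (-1,1) → rotate → (-0.44776,1.34146) → ×s → (-0.51828,1.55274) → (-0.52,1.55)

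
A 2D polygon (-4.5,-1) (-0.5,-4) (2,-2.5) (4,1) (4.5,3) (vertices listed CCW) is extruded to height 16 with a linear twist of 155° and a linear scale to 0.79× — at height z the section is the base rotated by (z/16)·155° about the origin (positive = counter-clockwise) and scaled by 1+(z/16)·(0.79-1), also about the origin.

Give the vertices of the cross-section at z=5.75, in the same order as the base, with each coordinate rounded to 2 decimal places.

t = z/height = 5.75/16 = 0.359375
s = 1 + (scale-1)·z/height = 1 + (0.79-1)·5.75/16 = 0.924531
θ = twist·z/height = 155°·5.75/16 = 55.7031° = 0.972203 rad
cos θ = 0.563481, sin θ = 0.826129 (intermediates below are computed at full precision and shown rounded to 5 d.p.)
v1: (-4.5,-1) → rotate → (-1.70954,-4.28106) → ×s → (-1.58052,-3.95798) → (-1.58,-3.96)
v2: (-0.5,-4) → rotate → (3.02278,-2.66699) → ×s → (2.79465,-2.46571) → (2.79,-2.47)
v3: (2,-2.5) → rotate → (3.19228,0.24356) → ×s → (2.95137,0.22517) → (2.95,0.23)
v4: (4,1) → rotate → (1.42779,3.86800) → ×s → (1.32004,3.57608) → (1.32,3.58)
v5: (4.5,3) → rotate → (0.05728,5.40802) → ×s → (0.05295,4.99989) → (0.05,5.00)

Cross-section at z=5.75: (-1.58,-3.96) (2.79,-2.47) (2.95,0.23) (1.32,3.58) (0.05,5.00)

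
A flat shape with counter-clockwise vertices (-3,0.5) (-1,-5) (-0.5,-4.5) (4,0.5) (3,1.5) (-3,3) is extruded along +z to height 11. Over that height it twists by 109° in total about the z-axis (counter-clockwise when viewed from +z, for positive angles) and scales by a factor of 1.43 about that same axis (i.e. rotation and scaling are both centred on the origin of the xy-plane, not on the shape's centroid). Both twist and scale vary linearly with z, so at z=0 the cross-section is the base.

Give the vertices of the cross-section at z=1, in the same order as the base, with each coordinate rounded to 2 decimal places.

Cross-section at z=1: (-3.16,-0.02) (-0.13,-5.30) (0.29,-4.70) (4.00,1.23) (2.80,2.07) (-3.61,2.53)

t = z/height = 1/11 = 0.0909091
s = 1 + (scale-1)·z/height = 1 + (1.43-1)·1/11 = 1.039091
θ = twist·z/height = 109°·1/11 = 9.9091° = 0.172946 rad
cos θ = 0.985082, sin θ = 0.172085 (intermediates below are computed at full precision and shown rounded to 5 d.p.)
v1: (-3,0.5) → rotate → (-3.04129,-0.02372) → ×s → (-3.16018,-0.02464) → (-3.16,-0.02)
v2: (-1,-5) → rotate → (-0.12466,-5.09750) → ×s → (-0.12953,-5.29676) → (-0.13,-5.30)
v3: (-0.5,-4.5) → rotate → (0.28184,-4.51891) → ×s → (0.29286,-4.69556) → (0.29,-4.70)
v4: (4,0.5) → rotate → (3.85429,1.18088) → ×s → (4.00495,1.22704) → (4.00,1.23)
v5: (3,1.5) → rotate → (2.69712,1.99388) → ×s → (2.80255,2.07182) → (2.80,2.07)
v6: (-3,3) → rotate → (-3.47150,2.43899) → ×s → (-3.60721,2.53433) → (-3.61,2.53)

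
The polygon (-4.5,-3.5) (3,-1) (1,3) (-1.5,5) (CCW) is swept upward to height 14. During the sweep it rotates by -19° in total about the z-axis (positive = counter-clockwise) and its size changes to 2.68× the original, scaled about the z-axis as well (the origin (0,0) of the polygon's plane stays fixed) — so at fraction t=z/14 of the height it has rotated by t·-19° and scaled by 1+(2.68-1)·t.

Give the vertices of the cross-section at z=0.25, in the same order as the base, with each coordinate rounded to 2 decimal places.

Cross-section at z=0.25: (-4.66,-3.58) (3.08,-1.05) (1.05,3.08) (-1.51,5.16)

t = z/height = 0.25/14 = 0.0178571
s = 1 + (scale-1)·z/height = 1 + (2.68-1)·0.25/14 = 1.030000
θ = twist·z/height = -19°·0.25/14 = -0.3393° = -0.005922 rad
cos θ = 0.999982, sin θ = -0.005922 (intermediates below are computed at full precision and shown rounded to 5 d.p.)
v1: (-4.5,-3.5) → rotate → (-4.52065,-3.47329) → ×s → (-4.65627,-3.57749) → (-4.66,-3.58)
v2: (3,-1) → rotate → (2.99403,-1.01775) → ×s → (3.08385,-1.04828) → (3.08,-1.05)
v3: (1,3) → rotate → (1.01775,2.99403) → ×s → (1.04828,3.08385) → (1.05,3.08)
v4: (-1.5,5) → rotate → (-1.47037,5.00879) → ×s → (-1.51448,5.15906) → (-1.51,5.16)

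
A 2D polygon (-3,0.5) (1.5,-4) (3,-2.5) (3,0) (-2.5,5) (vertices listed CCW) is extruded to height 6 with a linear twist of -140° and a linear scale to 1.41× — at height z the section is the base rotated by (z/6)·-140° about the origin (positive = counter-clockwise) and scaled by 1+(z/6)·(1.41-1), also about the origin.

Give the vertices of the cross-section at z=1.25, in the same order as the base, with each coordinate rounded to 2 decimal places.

Cross-section at z=1.25: (-2.58,2.06) (-0.69,-4.58) (1.52,-3.96) (2.84,-1.59) (0.28,6.06)

t = z/height = 1.25/6 = 0.208333
s = 1 + (scale-1)·z/height = 1 + (1.41-1)·1.25/6 = 1.085417
θ = twist·z/height = -140°·1.25/6 = -29.1667° = -0.509054 rad
cos θ = 0.873206, sin θ = -0.487352 (intermediates below are computed at full precision and shown rounded to 5 d.p.)
v1: (-3,0.5) → rotate → (-2.37594,1.89866) → ×s → (-2.57889,2.06084) → (-2.58,2.06)
v2: (1.5,-4) → rotate → (-0.63960,-4.22385) → ×s → (-0.69423,-4.58464) → (-0.69,-4.58)
v3: (3,-2.5) → rotate → (1.40124,-3.64507) → ×s → (1.52093,-3.95642) → (1.52,-3.96)
v4: (3,0) → rotate → (2.61962,-1.46206) → ×s → (2.84338,-1.58694) → (2.84,-1.59)
v5: (-2.5,5) → rotate → (0.25374,5.58441) → ×s → (0.27542,6.06141) → (0.28,6.06)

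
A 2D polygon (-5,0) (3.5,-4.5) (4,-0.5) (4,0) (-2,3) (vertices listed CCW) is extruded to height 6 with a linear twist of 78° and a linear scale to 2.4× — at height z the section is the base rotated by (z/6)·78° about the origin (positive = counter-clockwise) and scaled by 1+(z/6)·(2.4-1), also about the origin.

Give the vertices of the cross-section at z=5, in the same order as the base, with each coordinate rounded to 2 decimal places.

t = z/height = 5/6 = 0.833333
s = 1 + (scale-1)·z/height = 1 + (2.4-1)·5/6 = 2.166667
θ = twist·z/height = 78°·5/6 = 65.0000° = 1.134464 rad
cos θ = 0.422618, sin θ = 0.906308 (intermediates below are computed at full precision and shown rounded to 5 d.p.)
v1: (-5,0) → rotate → (-2.11309,-4.53154) → ×s → (-4.57836,-9.81833) → (-4.58,-9.82)
v2: (3.5,-4.5) → rotate → (5.55755,1.27030) → ×s → (12.04136,2.75231) → (12.04,2.75)
v3: (4,-0.5) → rotate → (2.14363,3.41392) → ×s → (4.64453,7.39683) → (4.64,7.40)
v4: (4,0) → rotate → (1.69047,3.62523) → ×s → (3.66269,7.85467) → (3.66,7.85)
v5: (-2,3) → rotate → (-3.56416,-0.54476) → ×s → (-7.72235,-1.18032) → (-7.72,-1.18)

Cross-section at z=5: (-4.58,-9.82) (12.04,2.75) (4.64,7.40) (3.66,7.85) (-7.72,-1.18)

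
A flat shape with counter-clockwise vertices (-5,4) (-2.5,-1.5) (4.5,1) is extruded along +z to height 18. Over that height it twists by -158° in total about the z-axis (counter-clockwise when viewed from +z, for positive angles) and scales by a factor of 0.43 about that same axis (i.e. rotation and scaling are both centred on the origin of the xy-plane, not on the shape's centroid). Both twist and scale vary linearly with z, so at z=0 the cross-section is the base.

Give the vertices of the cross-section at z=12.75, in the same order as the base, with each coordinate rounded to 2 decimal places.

t = z/height = 12.75/18 = 0.708333
s = 1 + (scale-1)·z/height = 1 + (0.43-1)·12.75/18 = 0.596250
θ = twist·z/height = -158°·12.75/18 = -111.9167° = -1.953314 rad
cos θ = -0.373258, sin θ = -0.927728 (intermediates below are computed at full precision and shown rounded to 5 d.p.)
v1: (-5,4) → rotate → (5.57720,3.14561) → ×s → (3.32541,1.87557) → (3.33,1.88)
v2: (-2.5,-1.5) → rotate → (-0.45845,2.87921) → ×s → (-0.27335,1.71673) → (-0.27,1.72)
v3: (4.5,1) → rotate → (-0.75193,-4.54803) → ×s → (-0.44834,-2.71176) → (-0.45,-2.71)

Cross-section at z=12.75: (3.33,1.88) (-0.27,1.72) (-0.45,-2.71)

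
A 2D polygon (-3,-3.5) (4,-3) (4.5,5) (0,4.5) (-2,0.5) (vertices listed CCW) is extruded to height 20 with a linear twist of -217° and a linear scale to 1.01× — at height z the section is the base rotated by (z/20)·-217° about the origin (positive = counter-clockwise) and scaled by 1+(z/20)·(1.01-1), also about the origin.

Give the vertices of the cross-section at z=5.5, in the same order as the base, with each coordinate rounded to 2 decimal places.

t = z/height = 5.5/20 = 0.275
s = 1 + (scale-1)·z/height = 1 + (1.01-1)·5.5/20 = 1.002750
θ = twist·z/height = -217°·5.5/20 = -59.6750° = -1.041525 rad
cos θ = 0.504904, sin θ = -0.863175 (intermediates below are computed at full precision and shown rounded to 5 d.p.)
v1: (-3,-3.5) → rotate → (-4.53583,0.82236) → ×s → (-4.54830,0.82462) → (-4.55,0.82)
v2: (4,-3) → rotate → (-0.56991,-4.96741) → ×s → (-0.57148,-4.98107) → (-0.57,-4.98)
v3: (4.5,5) → rotate → (6.58795,-1.35977) → ×s → (6.60606,-1.36351) → (6.61,-1.36)
v4: (0,4.5) → rotate → (3.88429,2.27207) → ×s → (3.89497,2.27832) → (3.89,2.28)
v5: (-2,0.5) → rotate → (-0.57822,1.97880) → ×s → (-0.57981,1.98424) → (-0.58,1.98)

Cross-section at z=5.5: (-4.55,0.82) (-0.57,-4.98) (6.61,-1.36) (3.89,2.28) (-0.58,1.98)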